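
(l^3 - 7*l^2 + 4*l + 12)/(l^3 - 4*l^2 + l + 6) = (l - 6)/(l - 3)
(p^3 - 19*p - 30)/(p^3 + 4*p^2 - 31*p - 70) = (p + 3)/(p + 7)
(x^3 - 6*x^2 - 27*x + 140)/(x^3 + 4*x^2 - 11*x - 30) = (x^2 - 11*x + 28)/(x^2 - x - 6)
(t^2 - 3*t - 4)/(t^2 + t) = (t - 4)/t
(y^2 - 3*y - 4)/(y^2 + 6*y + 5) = (y - 4)/(y + 5)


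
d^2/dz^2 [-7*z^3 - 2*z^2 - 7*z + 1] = -42*z - 4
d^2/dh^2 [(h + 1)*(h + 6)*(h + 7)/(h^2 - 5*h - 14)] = 8*(41*h^3 + 231*h^2 + 567*h + 133)/(h^6 - 15*h^5 + 33*h^4 + 295*h^3 - 462*h^2 - 2940*h - 2744)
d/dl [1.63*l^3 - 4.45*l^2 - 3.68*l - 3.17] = 4.89*l^2 - 8.9*l - 3.68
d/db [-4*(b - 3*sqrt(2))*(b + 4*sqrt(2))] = -8*b - 4*sqrt(2)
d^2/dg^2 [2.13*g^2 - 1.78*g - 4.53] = 4.26000000000000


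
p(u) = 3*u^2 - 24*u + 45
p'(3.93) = -0.42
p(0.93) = 25.27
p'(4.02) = 0.12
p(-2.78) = 134.91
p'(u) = 6*u - 24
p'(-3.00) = -42.00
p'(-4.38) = -50.28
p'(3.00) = -6.00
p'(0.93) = -18.42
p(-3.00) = 144.00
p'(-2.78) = -40.68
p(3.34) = -1.69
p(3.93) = -2.99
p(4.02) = -3.00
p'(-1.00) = -30.00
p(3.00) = 0.00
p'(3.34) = -3.96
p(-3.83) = 180.93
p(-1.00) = 72.00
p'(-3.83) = -46.98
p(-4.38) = 207.67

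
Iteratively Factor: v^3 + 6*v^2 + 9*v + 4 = (v + 4)*(v^2 + 2*v + 1) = (v + 1)*(v + 4)*(v + 1)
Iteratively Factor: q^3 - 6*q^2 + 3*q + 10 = (q + 1)*(q^2 - 7*q + 10) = (q - 2)*(q + 1)*(q - 5)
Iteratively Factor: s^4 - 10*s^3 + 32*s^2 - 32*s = (s - 4)*(s^3 - 6*s^2 + 8*s) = (s - 4)*(s - 2)*(s^2 - 4*s) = s*(s - 4)*(s - 2)*(s - 4)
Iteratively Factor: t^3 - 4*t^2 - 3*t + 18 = (t + 2)*(t^2 - 6*t + 9) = (t - 3)*(t + 2)*(t - 3)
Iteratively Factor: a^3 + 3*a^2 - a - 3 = (a - 1)*(a^2 + 4*a + 3) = (a - 1)*(a + 3)*(a + 1)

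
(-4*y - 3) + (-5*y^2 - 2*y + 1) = -5*y^2 - 6*y - 2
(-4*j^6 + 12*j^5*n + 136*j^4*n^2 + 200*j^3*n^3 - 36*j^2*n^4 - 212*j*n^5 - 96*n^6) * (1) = -4*j^6 + 12*j^5*n + 136*j^4*n^2 + 200*j^3*n^3 - 36*j^2*n^4 - 212*j*n^5 - 96*n^6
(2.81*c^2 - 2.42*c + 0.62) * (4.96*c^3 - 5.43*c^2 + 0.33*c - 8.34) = 13.9376*c^5 - 27.2615*c^4 + 17.1431*c^3 - 27.6006*c^2 + 20.3874*c - 5.1708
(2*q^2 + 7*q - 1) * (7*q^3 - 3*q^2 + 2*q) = 14*q^5 + 43*q^4 - 24*q^3 + 17*q^2 - 2*q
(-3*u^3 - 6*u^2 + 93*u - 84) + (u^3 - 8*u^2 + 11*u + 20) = -2*u^3 - 14*u^2 + 104*u - 64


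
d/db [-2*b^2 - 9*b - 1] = -4*b - 9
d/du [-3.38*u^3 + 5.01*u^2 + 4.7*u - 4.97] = -10.14*u^2 + 10.02*u + 4.7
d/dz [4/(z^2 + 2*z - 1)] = 8*(-z - 1)/(z^2 + 2*z - 1)^2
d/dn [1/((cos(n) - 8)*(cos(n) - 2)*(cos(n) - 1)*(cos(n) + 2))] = (4*cos(n)^3 - 27*cos(n)^2 + 8*cos(n) + 36)*sin(n)/((cos(n) - 8)^2*(cos(n) - 2)^2*(cos(n) - 1)^2*(cos(n) + 2)^2)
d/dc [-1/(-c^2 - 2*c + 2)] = 2*(-c - 1)/(c^2 + 2*c - 2)^2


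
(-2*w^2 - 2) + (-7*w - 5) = -2*w^2 - 7*w - 7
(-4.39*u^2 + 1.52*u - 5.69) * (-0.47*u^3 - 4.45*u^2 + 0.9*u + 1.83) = 2.0633*u^5 + 18.8211*u^4 - 8.0407*u^3 + 18.6548*u^2 - 2.3394*u - 10.4127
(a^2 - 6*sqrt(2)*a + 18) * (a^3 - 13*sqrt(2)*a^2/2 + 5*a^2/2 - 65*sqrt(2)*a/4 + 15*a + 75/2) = a^5 - 25*sqrt(2)*a^4/2 + 5*a^4/2 - 125*sqrt(2)*a^3/4 + 111*a^3 - 207*sqrt(2)*a^2 + 555*a^2/2 - 1035*sqrt(2)*a/2 + 270*a + 675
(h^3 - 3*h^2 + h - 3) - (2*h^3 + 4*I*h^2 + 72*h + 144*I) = -h^3 - 3*h^2 - 4*I*h^2 - 71*h - 3 - 144*I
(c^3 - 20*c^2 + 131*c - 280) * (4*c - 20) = 4*c^4 - 100*c^3 + 924*c^2 - 3740*c + 5600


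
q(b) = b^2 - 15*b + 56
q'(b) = 2*b - 15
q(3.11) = 19.02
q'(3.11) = -8.78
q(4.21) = 10.57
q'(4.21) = -6.58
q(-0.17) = 58.58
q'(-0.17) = -15.34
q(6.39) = 0.98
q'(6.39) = -2.22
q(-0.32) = 60.90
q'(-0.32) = -15.64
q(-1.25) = 76.31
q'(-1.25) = -17.50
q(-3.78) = 126.99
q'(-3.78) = -22.56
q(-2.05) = 90.95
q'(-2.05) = -19.10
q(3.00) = 20.00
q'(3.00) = -9.00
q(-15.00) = 506.00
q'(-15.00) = -45.00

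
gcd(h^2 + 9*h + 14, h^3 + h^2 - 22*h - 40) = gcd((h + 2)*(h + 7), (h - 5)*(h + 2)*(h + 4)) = h + 2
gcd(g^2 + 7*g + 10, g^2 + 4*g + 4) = g + 2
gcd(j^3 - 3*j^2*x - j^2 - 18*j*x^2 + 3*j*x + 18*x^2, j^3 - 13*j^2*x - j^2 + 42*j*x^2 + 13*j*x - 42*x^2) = -j^2 + 6*j*x + j - 6*x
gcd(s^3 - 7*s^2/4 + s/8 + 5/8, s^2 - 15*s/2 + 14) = 1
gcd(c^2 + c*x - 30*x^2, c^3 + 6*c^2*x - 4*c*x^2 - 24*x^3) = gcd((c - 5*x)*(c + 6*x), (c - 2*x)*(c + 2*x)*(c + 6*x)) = c + 6*x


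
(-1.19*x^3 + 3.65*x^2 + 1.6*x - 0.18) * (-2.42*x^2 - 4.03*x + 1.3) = 2.8798*x^5 - 4.0373*x^4 - 20.1285*x^3 - 1.2674*x^2 + 2.8054*x - 0.234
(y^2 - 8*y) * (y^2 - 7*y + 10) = y^4 - 15*y^3 + 66*y^2 - 80*y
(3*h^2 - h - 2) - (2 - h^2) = 4*h^2 - h - 4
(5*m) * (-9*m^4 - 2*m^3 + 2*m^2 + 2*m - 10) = -45*m^5 - 10*m^4 + 10*m^3 + 10*m^2 - 50*m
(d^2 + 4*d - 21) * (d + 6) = d^3 + 10*d^2 + 3*d - 126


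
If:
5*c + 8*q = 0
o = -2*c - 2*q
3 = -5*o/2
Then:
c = 8/5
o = -6/5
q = -1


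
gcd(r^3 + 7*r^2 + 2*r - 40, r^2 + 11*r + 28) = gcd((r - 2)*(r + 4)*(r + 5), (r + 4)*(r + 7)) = r + 4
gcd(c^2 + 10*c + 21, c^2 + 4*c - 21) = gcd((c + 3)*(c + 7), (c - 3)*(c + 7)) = c + 7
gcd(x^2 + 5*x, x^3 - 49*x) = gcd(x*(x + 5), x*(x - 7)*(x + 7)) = x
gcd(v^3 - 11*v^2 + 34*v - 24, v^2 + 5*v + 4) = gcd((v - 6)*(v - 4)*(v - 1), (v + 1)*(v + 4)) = 1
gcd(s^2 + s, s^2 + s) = s^2 + s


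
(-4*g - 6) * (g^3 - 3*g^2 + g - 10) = -4*g^4 + 6*g^3 + 14*g^2 + 34*g + 60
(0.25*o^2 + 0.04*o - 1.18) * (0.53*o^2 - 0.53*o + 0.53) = 0.1325*o^4 - 0.1113*o^3 - 0.5141*o^2 + 0.6466*o - 0.6254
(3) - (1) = 2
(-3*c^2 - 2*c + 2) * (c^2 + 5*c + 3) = -3*c^4 - 17*c^3 - 17*c^2 + 4*c + 6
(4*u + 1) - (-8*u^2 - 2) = 8*u^2 + 4*u + 3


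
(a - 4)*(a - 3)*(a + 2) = a^3 - 5*a^2 - 2*a + 24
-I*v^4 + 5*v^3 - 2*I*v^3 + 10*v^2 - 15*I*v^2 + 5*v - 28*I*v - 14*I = (v + 1)*(v - 2*I)*(v + 7*I)*(-I*v - I)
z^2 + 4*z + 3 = (z + 1)*(z + 3)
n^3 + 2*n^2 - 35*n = n*(n - 5)*(n + 7)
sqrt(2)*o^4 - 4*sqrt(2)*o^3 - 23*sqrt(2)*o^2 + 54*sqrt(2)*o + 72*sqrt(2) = (o - 6)*(o - 3)*(o + 4)*(sqrt(2)*o + sqrt(2))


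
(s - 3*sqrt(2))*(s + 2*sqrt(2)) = s^2 - sqrt(2)*s - 12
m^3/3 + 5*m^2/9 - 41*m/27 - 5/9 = (m/3 + 1)*(m - 5/3)*(m + 1/3)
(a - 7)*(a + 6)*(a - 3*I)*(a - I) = a^4 - a^3 - 4*I*a^3 - 45*a^2 + 4*I*a^2 + 3*a + 168*I*a + 126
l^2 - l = l*(l - 1)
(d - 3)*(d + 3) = d^2 - 9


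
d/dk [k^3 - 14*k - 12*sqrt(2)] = 3*k^2 - 14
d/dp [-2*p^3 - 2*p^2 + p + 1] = -6*p^2 - 4*p + 1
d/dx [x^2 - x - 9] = 2*x - 1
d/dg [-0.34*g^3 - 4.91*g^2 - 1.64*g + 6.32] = -1.02*g^2 - 9.82*g - 1.64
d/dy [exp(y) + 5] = exp(y)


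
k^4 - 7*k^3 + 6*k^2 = k^2*(k - 6)*(k - 1)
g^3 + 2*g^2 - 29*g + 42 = (g - 3)*(g - 2)*(g + 7)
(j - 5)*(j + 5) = j^2 - 25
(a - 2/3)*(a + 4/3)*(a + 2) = a^3 + 8*a^2/3 + 4*a/9 - 16/9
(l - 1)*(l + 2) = l^2 + l - 2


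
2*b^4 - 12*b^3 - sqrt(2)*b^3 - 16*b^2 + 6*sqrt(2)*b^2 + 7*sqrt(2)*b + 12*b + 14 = (b - 7)*(b - sqrt(2))*(sqrt(2)*b + 1)*(sqrt(2)*b + sqrt(2))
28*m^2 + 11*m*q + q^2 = (4*m + q)*(7*m + q)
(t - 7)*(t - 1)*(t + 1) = t^3 - 7*t^2 - t + 7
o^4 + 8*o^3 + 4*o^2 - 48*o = o*(o - 2)*(o + 4)*(o + 6)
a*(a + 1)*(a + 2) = a^3 + 3*a^2 + 2*a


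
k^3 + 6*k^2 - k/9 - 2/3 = (k - 1/3)*(k + 1/3)*(k + 6)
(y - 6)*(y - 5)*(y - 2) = y^3 - 13*y^2 + 52*y - 60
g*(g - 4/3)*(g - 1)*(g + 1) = g^4 - 4*g^3/3 - g^2 + 4*g/3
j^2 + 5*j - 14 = (j - 2)*(j + 7)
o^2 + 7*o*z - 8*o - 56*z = (o - 8)*(o + 7*z)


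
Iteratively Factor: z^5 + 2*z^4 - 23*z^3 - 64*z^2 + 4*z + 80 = (z + 4)*(z^4 - 2*z^3 - 15*z^2 - 4*z + 20) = (z + 2)*(z + 4)*(z^3 - 4*z^2 - 7*z + 10) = (z + 2)^2*(z + 4)*(z^2 - 6*z + 5) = (z - 1)*(z + 2)^2*(z + 4)*(z - 5)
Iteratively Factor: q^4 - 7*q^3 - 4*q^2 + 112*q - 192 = (q - 4)*(q^3 - 3*q^2 - 16*q + 48) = (q - 4)*(q + 4)*(q^2 - 7*q + 12) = (q - 4)^2*(q + 4)*(q - 3)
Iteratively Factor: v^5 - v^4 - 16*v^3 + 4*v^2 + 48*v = (v)*(v^4 - v^3 - 16*v^2 + 4*v + 48) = v*(v - 2)*(v^3 + v^2 - 14*v - 24) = v*(v - 4)*(v - 2)*(v^2 + 5*v + 6) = v*(v - 4)*(v - 2)*(v + 3)*(v + 2)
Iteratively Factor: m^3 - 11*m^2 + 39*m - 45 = (m - 5)*(m^2 - 6*m + 9) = (m - 5)*(m - 3)*(m - 3)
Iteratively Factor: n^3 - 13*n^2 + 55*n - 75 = (n - 5)*(n^2 - 8*n + 15) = (n - 5)^2*(n - 3)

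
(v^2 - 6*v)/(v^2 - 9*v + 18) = v/(v - 3)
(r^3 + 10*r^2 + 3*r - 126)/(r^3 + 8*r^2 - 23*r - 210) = (r - 3)/(r - 5)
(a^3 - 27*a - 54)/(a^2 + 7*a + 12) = (a^2 - 3*a - 18)/(a + 4)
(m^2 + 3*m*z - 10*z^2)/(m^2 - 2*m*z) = (m + 5*z)/m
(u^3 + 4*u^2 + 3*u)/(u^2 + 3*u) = u + 1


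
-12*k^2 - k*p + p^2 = (-4*k + p)*(3*k + p)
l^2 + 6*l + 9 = (l + 3)^2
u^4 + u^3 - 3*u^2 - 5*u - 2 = (u - 2)*(u + 1)^3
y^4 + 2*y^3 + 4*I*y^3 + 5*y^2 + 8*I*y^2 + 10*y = y*(y + 2)*(y - I)*(y + 5*I)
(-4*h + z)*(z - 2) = -4*h*z + 8*h + z^2 - 2*z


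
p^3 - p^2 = p^2*(p - 1)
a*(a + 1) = a^2 + a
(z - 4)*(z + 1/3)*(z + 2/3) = z^3 - 3*z^2 - 34*z/9 - 8/9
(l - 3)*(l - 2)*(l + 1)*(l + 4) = l^4 - 15*l^2 + 10*l + 24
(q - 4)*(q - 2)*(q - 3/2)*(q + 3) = q^4 - 9*q^3/2 - 11*q^2/2 + 39*q - 36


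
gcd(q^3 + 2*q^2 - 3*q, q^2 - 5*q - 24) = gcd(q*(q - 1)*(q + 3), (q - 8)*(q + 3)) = q + 3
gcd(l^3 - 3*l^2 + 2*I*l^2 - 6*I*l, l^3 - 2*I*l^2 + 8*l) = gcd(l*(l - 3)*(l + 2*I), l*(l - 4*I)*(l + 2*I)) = l^2 + 2*I*l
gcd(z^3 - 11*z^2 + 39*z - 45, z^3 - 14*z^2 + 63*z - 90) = z^2 - 8*z + 15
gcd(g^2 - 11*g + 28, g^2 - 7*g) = g - 7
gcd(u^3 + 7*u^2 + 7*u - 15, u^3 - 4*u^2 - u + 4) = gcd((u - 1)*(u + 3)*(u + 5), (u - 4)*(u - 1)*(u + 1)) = u - 1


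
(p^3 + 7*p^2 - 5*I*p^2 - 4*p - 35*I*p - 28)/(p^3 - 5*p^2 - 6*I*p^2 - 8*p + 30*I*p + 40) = (p^2 + p*(7 - I) - 7*I)/(p^2 - p*(5 + 2*I) + 10*I)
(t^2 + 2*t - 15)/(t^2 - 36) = (t^2 + 2*t - 15)/(t^2 - 36)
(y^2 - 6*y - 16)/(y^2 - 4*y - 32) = (y + 2)/(y + 4)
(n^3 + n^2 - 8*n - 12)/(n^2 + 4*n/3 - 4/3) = 3*(n^2 - n - 6)/(3*n - 2)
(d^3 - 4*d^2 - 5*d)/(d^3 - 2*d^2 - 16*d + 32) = d*(d^2 - 4*d - 5)/(d^3 - 2*d^2 - 16*d + 32)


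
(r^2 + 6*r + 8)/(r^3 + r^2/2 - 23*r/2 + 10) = 2*(r + 2)/(2*r^2 - 7*r + 5)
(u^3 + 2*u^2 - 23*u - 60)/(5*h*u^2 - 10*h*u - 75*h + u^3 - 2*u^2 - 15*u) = (u + 4)/(5*h + u)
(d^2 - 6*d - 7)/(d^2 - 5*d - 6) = (d - 7)/(d - 6)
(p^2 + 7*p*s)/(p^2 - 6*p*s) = (p + 7*s)/(p - 6*s)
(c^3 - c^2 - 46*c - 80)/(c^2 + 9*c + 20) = (c^2 - 6*c - 16)/(c + 4)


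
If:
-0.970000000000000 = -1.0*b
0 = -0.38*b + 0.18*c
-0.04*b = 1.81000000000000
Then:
No Solution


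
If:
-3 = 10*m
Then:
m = -3/10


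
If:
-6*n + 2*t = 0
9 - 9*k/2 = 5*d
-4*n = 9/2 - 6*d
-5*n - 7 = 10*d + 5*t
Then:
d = 31/80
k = 113/72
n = -87/160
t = -261/160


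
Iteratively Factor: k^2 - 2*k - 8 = (k + 2)*(k - 4)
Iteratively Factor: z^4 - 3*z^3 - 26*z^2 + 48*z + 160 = (z + 4)*(z^3 - 7*z^2 + 2*z + 40) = (z - 4)*(z + 4)*(z^2 - 3*z - 10) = (z - 4)*(z + 2)*(z + 4)*(z - 5)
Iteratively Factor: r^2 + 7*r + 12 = (r + 4)*(r + 3)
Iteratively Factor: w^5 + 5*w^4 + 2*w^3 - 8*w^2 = (w + 2)*(w^4 + 3*w^3 - 4*w^2) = (w + 2)*(w + 4)*(w^3 - w^2) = w*(w + 2)*(w + 4)*(w^2 - w) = w*(w - 1)*(w + 2)*(w + 4)*(w)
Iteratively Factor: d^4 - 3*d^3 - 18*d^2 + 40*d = (d - 5)*(d^3 + 2*d^2 - 8*d) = (d - 5)*(d - 2)*(d^2 + 4*d) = (d - 5)*(d - 2)*(d + 4)*(d)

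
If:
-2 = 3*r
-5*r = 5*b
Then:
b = 2/3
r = -2/3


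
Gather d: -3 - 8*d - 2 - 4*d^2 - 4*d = -4*d^2 - 12*d - 5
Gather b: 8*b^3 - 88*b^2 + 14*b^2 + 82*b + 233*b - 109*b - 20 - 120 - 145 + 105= 8*b^3 - 74*b^2 + 206*b - 180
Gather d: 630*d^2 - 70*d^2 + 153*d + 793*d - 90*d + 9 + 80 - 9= 560*d^2 + 856*d + 80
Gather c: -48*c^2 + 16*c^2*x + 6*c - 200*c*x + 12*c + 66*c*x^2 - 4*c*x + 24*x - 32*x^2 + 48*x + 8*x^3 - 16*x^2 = c^2*(16*x - 48) + c*(66*x^2 - 204*x + 18) + 8*x^3 - 48*x^2 + 72*x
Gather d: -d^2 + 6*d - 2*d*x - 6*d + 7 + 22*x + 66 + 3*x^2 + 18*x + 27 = -d^2 - 2*d*x + 3*x^2 + 40*x + 100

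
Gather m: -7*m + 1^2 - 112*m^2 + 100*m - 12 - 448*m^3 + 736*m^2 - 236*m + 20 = -448*m^3 + 624*m^2 - 143*m + 9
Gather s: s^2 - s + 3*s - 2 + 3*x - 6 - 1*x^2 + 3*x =s^2 + 2*s - x^2 + 6*x - 8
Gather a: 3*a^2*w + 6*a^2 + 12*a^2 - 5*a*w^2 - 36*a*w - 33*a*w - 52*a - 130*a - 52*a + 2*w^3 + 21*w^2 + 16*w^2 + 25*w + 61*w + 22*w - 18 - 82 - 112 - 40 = a^2*(3*w + 18) + a*(-5*w^2 - 69*w - 234) + 2*w^3 + 37*w^2 + 108*w - 252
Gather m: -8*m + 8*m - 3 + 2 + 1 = 0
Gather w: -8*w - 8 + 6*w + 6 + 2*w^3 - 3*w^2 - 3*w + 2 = 2*w^3 - 3*w^2 - 5*w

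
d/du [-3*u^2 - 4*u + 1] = -6*u - 4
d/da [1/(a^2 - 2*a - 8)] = 2*(1 - a)/(-a^2 + 2*a + 8)^2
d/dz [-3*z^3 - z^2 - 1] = z*(-9*z - 2)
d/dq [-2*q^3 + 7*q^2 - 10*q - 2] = -6*q^2 + 14*q - 10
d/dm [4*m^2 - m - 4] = 8*m - 1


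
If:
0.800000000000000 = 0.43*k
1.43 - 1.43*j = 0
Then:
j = 1.00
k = 1.86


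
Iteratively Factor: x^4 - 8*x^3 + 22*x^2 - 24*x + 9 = (x - 3)*(x^3 - 5*x^2 + 7*x - 3) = (x - 3)*(x - 1)*(x^2 - 4*x + 3) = (x - 3)^2*(x - 1)*(x - 1)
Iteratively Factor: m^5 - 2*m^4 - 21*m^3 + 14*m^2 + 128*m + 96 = (m - 4)*(m^4 + 2*m^3 - 13*m^2 - 38*m - 24) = (m - 4)*(m + 1)*(m^3 + m^2 - 14*m - 24) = (m - 4)^2*(m + 1)*(m^2 + 5*m + 6) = (m - 4)^2*(m + 1)*(m + 2)*(m + 3)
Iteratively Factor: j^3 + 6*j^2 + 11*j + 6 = (j + 2)*(j^2 + 4*j + 3) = (j + 2)*(j + 3)*(j + 1)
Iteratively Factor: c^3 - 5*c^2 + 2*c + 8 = (c - 2)*(c^2 - 3*c - 4) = (c - 2)*(c + 1)*(c - 4)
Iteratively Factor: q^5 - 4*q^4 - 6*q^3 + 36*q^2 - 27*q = (q - 1)*(q^4 - 3*q^3 - 9*q^2 + 27*q) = (q - 3)*(q - 1)*(q^3 - 9*q) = q*(q - 3)*(q - 1)*(q^2 - 9) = q*(q - 3)^2*(q - 1)*(q + 3)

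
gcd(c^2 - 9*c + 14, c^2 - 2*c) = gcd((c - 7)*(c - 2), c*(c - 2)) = c - 2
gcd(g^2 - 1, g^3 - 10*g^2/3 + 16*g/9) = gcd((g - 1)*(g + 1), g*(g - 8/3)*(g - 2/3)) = 1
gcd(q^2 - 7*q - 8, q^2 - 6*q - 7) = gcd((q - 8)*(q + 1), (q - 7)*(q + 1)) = q + 1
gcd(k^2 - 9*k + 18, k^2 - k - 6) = k - 3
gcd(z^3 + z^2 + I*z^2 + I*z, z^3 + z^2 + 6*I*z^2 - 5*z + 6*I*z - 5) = z^2 + z*(1 + I) + I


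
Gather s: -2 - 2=-4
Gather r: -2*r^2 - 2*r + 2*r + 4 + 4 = 8 - 2*r^2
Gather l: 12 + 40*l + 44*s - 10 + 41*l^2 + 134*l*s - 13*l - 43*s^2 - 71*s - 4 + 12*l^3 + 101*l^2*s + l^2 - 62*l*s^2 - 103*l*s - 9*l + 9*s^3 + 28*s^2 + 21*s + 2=12*l^3 + l^2*(101*s + 42) + l*(-62*s^2 + 31*s + 18) + 9*s^3 - 15*s^2 - 6*s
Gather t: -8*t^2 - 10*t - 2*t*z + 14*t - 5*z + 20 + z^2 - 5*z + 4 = -8*t^2 + t*(4 - 2*z) + z^2 - 10*z + 24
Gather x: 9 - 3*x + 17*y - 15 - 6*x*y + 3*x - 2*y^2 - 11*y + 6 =-6*x*y - 2*y^2 + 6*y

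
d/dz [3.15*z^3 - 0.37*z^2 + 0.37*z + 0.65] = 9.45*z^2 - 0.74*z + 0.37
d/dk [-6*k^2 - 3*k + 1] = -12*k - 3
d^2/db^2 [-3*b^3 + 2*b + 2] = -18*b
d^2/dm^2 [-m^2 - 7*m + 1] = -2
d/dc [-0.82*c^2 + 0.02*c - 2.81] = 0.02 - 1.64*c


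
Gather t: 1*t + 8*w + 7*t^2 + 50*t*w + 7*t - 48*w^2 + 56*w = 7*t^2 + t*(50*w + 8) - 48*w^2 + 64*w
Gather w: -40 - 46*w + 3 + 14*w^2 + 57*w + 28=14*w^2 + 11*w - 9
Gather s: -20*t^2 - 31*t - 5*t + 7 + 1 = -20*t^2 - 36*t + 8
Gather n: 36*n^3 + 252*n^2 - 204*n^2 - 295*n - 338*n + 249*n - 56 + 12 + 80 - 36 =36*n^3 + 48*n^2 - 384*n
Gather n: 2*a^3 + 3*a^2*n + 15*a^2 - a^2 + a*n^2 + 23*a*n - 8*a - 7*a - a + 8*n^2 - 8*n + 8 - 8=2*a^3 + 14*a^2 - 16*a + n^2*(a + 8) + n*(3*a^2 + 23*a - 8)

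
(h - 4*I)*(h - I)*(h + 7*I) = h^3 + 2*I*h^2 + 31*h - 28*I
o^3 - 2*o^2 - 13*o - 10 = (o - 5)*(o + 1)*(o + 2)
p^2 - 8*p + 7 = (p - 7)*(p - 1)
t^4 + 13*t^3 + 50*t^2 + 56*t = t*(t + 2)*(t + 4)*(t + 7)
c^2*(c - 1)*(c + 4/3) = c^4 + c^3/3 - 4*c^2/3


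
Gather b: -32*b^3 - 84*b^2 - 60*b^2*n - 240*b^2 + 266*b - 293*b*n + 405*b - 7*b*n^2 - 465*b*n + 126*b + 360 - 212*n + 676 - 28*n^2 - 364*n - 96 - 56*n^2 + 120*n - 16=-32*b^3 + b^2*(-60*n - 324) + b*(-7*n^2 - 758*n + 797) - 84*n^2 - 456*n + 924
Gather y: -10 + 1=-9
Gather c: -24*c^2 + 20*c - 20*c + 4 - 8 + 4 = -24*c^2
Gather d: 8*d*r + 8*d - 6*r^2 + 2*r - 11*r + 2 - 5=d*(8*r + 8) - 6*r^2 - 9*r - 3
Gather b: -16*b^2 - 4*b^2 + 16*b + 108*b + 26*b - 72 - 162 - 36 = -20*b^2 + 150*b - 270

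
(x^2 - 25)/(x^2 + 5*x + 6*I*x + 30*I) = (x - 5)/(x + 6*I)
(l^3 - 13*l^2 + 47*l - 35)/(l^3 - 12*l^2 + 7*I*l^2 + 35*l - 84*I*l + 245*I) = (l - 1)/(l + 7*I)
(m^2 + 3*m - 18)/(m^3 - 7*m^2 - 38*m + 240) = (m - 3)/(m^2 - 13*m + 40)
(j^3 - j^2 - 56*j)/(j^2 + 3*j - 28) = j*(j - 8)/(j - 4)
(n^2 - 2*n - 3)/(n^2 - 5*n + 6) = (n + 1)/(n - 2)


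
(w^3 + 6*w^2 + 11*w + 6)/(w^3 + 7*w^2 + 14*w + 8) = (w + 3)/(w + 4)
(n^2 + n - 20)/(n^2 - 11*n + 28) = (n + 5)/(n - 7)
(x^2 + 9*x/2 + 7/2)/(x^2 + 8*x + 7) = (x + 7/2)/(x + 7)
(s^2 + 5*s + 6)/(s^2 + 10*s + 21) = (s + 2)/(s + 7)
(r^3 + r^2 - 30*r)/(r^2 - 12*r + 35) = r*(r + 6)/(r - 7)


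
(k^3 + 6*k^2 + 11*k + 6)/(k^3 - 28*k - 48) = (k^2 + 4*k + 3)/(k^2 - 2*k - 24)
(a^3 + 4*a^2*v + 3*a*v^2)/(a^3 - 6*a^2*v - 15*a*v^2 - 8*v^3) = a*(-a - 3*v)/(-a^2 + 7*a*v + 8*v^2)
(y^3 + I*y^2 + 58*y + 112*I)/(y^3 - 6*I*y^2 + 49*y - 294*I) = (y^2 - 6*I*y + 16)/(y^2 - 13*I*y - 42)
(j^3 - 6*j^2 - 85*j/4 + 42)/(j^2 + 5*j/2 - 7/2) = (j^2 - 19*j/2 + 12)/(j - 1)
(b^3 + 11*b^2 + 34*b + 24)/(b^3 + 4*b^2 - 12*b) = (b^2 + 5*b + 4)/(b*(b - 2))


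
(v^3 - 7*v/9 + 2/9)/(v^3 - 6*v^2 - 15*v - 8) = (v^2 - v + 2/9)/(v^2 - 7*v - 8)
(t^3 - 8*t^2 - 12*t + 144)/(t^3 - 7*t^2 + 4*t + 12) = (t^2 - 2*t - 24)/(t^2 - t - 2)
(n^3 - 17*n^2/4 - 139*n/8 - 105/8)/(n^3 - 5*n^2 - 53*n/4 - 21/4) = (4*n + 5)/(2*(2*n + 1))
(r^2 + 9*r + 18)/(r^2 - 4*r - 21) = (r + 6)/(r - 7)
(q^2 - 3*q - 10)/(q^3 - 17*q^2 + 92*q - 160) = (q + 2)/(q^2 - 12*q + 32)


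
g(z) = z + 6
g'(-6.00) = 1.00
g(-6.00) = 0.00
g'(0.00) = 1.00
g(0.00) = 6.00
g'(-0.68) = 1.00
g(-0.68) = 5.32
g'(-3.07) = 1.00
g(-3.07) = 2.93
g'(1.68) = 1.00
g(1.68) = 7.68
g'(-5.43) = 1.00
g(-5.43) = 0.57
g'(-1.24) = 1.00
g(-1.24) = 4.76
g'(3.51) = 1.00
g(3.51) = 9.51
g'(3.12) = 1.00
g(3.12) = 9.12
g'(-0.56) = 1.00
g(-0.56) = 5.44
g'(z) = 1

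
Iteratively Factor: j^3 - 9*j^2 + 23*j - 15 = (j - 1)*(j^2 - 8*j + 15) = (j - 5)*(j - 1)*(j - 3)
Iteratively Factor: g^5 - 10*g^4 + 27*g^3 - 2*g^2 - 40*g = (g - 2)*(g^4 - 8*g^3 + 11*g^2 + 20*g) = (g - 5)*(g - 2)*(g^3 - 3*g^2 - 4*g) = (g - 5)*(g - 2)*(g + 1)*(g^2 - 4*g) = (g - 5)*(g - 4)*(g - 2)*(g + 1)*(g)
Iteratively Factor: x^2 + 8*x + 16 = (x + 4)*(x + 4)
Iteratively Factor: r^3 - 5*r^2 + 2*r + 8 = (r - 2)*(r^2 - 3*r - 4) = (r - 4)*(r - 2)*(r + 1)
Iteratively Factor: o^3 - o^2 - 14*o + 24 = (o - 2)*(o^2 + o - 12) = (o - 2)*(o + 4)*(o - 3)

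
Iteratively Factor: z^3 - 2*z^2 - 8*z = (z + 2)*(z^2 - 4*z) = (z - 4)*(z + 2)*(z)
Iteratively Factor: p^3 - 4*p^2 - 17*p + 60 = (p + 4)*(p^2 - 8*p + 15) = (p - 3)*(p + 4)*(p - 5)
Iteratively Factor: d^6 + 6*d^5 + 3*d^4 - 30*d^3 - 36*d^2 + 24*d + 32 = (d + 1)*(d^5 + 5*d^4 - 2*d^3 - 28*d^2 - 8*d + 32) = (d + 1)*(d + 4)*(d^4 + d^3 - 6*d^2 - 4*d + 8) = (d + 1)*(d + 2)*(d + 4)*(d^3 - d^2 - 4*d + 4) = (d + 1)*(d + 2)^2*(d + 4)*(d^2 - 3*d + 2) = (d - 2)*(d + 1)*(d + 2)^2*(d + 4)*(d - 1)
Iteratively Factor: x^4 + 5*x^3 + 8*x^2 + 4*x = (x)*(x^3 + 5*x^2 + 8*x + 4) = x*(x + 2)*(x^2 + 3*x + 2) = x*(x + 2)^2*(x + 1)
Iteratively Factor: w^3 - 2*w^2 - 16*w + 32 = (w + 4)*(w^2 - 6*w + 8) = (w - 2)*(w + 4)*(w - 4)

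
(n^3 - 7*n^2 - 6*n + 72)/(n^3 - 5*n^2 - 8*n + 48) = (n - 6)/(n - 4)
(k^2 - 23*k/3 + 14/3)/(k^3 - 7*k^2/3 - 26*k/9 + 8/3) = 3*(k - 7)/(3*k^2 - 5*k - 12)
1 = 1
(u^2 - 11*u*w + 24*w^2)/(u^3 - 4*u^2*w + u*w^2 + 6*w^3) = (u - 8*w)/(u^2 - u*w - 2*w^2)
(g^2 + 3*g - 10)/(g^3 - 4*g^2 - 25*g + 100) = (g - 2)/(g^2 - 9*g + 20)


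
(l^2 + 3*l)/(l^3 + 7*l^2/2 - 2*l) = 2*(l + 3)/(2*l^2 + 7*l - 4)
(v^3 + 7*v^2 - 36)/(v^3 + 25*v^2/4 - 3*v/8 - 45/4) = 8*(v^2 + v - 6)/(8*v^2 + 2*v - 15)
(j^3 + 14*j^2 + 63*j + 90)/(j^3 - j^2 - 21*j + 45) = (j^2 + 9*j + 18)/(j^2 - 6*j + 9)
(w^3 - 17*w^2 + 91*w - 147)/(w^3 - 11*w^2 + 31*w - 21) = (w - 7)/(w - 1)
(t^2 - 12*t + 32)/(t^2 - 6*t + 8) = (t - 8)/(t - 2)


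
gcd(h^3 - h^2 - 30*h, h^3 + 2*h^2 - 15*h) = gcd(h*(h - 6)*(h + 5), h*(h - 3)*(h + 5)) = h^2 + 5*h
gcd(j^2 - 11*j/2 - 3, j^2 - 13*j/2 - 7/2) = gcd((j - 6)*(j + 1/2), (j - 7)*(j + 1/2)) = j + 1/2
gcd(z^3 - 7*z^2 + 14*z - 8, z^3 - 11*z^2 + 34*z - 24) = z^2 - 5*z + 4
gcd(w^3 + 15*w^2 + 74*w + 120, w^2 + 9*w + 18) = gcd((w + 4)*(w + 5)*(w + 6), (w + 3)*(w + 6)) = w + 6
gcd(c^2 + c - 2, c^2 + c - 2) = c^2 + c - 2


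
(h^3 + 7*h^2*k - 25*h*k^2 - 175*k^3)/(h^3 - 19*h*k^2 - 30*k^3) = (h^2 + 12*h*k + 35*k^2)/(h^2 + 5*h*k + 6*k^2)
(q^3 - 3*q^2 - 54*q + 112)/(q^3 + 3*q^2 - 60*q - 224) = (q - 2)/(q + 4)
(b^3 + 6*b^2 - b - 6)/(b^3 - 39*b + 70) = (b^3 + 6*b^2 - b - 6)/(b^3 - 39*b + 70)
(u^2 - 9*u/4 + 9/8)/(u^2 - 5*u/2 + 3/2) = (u - 3/4)/(u - 1)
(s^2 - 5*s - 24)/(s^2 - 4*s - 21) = (s - 8)/(s - 7)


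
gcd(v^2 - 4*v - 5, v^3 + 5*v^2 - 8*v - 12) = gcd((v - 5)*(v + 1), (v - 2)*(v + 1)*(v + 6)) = v + 1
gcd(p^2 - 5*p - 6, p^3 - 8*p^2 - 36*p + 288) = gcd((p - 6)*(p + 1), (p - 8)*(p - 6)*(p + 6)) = p - 6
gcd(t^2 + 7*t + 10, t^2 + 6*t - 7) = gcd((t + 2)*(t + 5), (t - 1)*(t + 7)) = 1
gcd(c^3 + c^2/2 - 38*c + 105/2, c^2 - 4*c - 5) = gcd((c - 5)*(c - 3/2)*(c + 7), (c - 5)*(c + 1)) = c - 5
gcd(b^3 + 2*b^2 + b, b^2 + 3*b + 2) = b + 1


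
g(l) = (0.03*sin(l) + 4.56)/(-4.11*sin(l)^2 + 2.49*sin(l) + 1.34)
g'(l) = (8.22*sin(l)*cos(l) - 2.49*cos(l))*(0.03*sin(l) + 4.56)/(-4.11*sin(l)^2 + 2.49*sin(l) + 1.34)^2 + 0.03*cos(l)/(-4.11*sin(l)^2 + 2.49*sin(l) + 1.34)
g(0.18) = 2.76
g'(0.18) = -1.65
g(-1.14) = -1.05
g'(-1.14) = -1.01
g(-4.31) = 30.29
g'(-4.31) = -397.48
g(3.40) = 10.46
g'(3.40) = 106.55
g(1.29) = -74.15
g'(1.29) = 1795.35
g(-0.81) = -1.73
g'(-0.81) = -3.86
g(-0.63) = -2.92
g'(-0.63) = -11.17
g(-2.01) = -1.06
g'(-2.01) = 1.05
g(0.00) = 3.40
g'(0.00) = -6.30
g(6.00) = 14.08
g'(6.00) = -199.96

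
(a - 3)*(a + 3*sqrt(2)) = a^2 - 3*a + 3*sqrt(2)*a - 9*sqrt(2)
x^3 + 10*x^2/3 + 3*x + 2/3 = (x + 1/3)*(x + 1)*(x + 2)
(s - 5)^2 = s^2 - 10*s + 25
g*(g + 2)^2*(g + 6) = g^4 + 10*g^3 + 28*g^2 + 24*g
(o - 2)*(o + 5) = o^2 + 3*o - 10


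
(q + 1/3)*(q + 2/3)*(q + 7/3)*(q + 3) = q^4 + 19*q^3/3 + 113*q^2/9 + 221*q/27 + 14/9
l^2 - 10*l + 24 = (l - 6)*(l - 4)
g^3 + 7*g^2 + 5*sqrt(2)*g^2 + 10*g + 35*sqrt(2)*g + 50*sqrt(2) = (g + 2)*(g + 5)*(g + 5*sqrt(2))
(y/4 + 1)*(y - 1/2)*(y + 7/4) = y^3/4 + 21*y^2/16 + 33*y/32 - 7/8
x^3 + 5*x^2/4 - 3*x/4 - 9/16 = (x - 3/4)*(x + 1/2)*(x + 3/2)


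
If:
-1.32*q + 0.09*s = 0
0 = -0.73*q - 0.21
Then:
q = -0.29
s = -4.22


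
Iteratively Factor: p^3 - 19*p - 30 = (p - 5)*(p^2 + 5*p + 6) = (p - 5)*(p + 3)*(p + 2)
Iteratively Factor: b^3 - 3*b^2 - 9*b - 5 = (b + 1)*(b^2 - 4*b - 5) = (b - 5)*(b + 1)*(b + 1)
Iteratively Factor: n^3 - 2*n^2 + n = (n - 1)*(n^2 - n) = (n - 1)^2*(n)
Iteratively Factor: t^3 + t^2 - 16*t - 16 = (t - 4)*(t^2 + 5*t + 4) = (t - 4)*(t + 4)*(t + 1)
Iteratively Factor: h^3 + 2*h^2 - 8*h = (h)*(h^2 + 2*h - 8) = h*(h + 4)*(h - 2)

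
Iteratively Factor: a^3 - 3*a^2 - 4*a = (a + 1)*(a^2 - 4*a) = a*(a + 1)*(a - 4)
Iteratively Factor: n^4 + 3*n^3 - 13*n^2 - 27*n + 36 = (n + 4)*(n^3 - n^2 - 9*n + 9) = (n + 3)*(n + 4)*(n^2 - 4*n + 3) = (n - 3)*(n + 3)*(n + 4)*(n - 1)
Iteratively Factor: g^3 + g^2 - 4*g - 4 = (g - 2)*(g^2 + 3*g + 2) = (g - 2)*(g + 1)*(g + 2)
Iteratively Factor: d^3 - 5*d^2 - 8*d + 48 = (d - 4)*(d^2 - d - 12) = (d - 4)*(d + 3)*(d - 4)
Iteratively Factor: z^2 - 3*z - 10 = (z - 5)*(z + 2)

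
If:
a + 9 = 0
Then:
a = -9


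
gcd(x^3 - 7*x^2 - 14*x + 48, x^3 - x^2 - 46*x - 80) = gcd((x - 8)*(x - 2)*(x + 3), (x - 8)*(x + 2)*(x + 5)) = x - 8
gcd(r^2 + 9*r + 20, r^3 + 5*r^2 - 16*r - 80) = r^2 + 9*r + 20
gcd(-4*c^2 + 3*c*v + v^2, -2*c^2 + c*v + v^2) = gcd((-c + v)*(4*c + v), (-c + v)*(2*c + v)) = -c + v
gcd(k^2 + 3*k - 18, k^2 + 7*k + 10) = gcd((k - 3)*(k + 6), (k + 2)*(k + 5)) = 1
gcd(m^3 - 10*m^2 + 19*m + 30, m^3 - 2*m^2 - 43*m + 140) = m - 5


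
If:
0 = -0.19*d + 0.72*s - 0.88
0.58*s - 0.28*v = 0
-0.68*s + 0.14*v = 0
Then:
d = -4.63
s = 0.00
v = 0.00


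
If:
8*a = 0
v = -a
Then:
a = 0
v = 0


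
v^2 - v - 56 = (v - 8)*(v + 7)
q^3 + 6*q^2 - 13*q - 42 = (q - 3)*(q + 2)*(q + 7)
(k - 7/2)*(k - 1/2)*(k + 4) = k^3 - 57*k/4 + 7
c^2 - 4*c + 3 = (c - 3)*(c - 1)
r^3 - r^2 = r^2*(r - 1)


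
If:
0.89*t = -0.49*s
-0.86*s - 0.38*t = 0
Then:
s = 0.00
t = 0.00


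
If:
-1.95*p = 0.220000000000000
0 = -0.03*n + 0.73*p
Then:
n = -2.75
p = -0.11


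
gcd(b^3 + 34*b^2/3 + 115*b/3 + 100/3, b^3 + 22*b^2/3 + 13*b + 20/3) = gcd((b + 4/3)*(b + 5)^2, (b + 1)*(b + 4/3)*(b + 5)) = b^2 + 19*b/3 + 20/3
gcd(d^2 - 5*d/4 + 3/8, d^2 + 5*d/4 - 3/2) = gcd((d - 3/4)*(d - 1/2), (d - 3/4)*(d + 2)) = d - 3/4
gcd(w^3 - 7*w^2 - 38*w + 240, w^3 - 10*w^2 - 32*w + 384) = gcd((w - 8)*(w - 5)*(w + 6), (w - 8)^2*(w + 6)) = w^2 - 2*w - 48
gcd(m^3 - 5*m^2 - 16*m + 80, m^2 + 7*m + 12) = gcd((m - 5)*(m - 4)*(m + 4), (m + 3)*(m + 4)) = m + 4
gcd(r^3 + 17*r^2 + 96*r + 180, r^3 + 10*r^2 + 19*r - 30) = r^2 + 11*r + 30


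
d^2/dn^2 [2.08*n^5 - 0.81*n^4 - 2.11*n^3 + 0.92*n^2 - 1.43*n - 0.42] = 41.6*n^3 - 9.72*n^2 - 12.66*n + 1.84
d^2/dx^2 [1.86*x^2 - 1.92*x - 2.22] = 3.72000000000000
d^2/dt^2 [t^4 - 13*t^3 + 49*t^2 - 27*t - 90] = 12*t^2 - 78*t + 98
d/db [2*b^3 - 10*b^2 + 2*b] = 6*b^2 - 20*b + 2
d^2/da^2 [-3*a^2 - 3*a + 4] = -6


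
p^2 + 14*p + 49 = (p + 7)^2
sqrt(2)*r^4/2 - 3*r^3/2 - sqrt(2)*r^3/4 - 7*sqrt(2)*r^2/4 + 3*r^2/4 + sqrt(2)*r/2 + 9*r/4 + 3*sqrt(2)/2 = (r/2 + 1/2)*(r - 3/2)*(r - 2*sqrt(2))*(sqrt(2)*r + 1)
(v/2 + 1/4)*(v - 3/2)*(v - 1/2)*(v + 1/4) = v^4/2 - 5*v^3/8 - 5*v^2/16 + 5*v/32 + 3/64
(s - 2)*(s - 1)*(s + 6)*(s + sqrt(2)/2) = s^4 + sqrt(2)*s^3/2 + 3*s^3 - 16*s^2 + 3*sqrt(2)*s^2/2 - 8*sqrt(2)*s + 12*s + 6*sqrt(2)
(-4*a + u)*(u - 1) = -4*a*u + 4*a + u^2 - u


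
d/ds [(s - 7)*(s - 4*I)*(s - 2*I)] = 3*s^2 + s*(-14 - 12*I) - 8 + 42*I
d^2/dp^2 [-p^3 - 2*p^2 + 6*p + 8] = -6*p - 4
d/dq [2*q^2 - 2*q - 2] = 4*q - 2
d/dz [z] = 1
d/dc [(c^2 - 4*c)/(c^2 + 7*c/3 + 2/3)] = 3*(19*c^2 + 4*c - 8)/(9*c^4 + 42*c^3 + 61*c^2 + 28*c + 4)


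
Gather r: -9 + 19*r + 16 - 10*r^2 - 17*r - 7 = -10*r^2 + 2*r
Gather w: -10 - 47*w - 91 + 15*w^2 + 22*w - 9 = 15*w^2 - 25*w - 110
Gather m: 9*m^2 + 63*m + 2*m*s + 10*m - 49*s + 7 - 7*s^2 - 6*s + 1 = 9*m^2 + m*(2*s + 73) - 7*s^2 - 55*s + 8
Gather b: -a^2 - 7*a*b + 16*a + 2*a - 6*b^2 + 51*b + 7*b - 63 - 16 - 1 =-a^2 + 18*a - 6*b^2 + b*(58 - 7*a) - 80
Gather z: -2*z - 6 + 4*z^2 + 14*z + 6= 4*z^2 + 12*z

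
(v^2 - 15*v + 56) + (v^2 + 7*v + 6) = 2*v^2 - 8*v + 62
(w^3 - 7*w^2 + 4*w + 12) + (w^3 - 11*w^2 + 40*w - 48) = 2*w^3 - 18*w^2 + 44*w - 36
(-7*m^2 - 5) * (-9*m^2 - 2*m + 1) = 63*m^4 + 14*m^3 + 38*m^2 + 10*m - 5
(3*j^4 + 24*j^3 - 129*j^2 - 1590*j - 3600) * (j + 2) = 3*j^5 + 30*j^4 - 81*j^3 - 1848*j^2 - 6780*j - 7200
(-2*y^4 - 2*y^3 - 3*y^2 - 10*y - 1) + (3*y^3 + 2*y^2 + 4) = -2*y^4 + y^3 - y^2 - 10*y + 3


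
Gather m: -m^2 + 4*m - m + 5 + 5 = -m^2 + 3*m + 10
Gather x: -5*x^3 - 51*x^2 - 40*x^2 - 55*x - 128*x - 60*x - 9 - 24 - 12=-5*x^3 - 91*x^2 - 243*x - 45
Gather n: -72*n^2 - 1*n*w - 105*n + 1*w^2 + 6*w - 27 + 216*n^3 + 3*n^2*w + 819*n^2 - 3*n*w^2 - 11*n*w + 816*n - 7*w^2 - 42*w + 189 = 216*n^3 + n^2*(3*w + 747) + n*(-3*w^2 - 12*w + 711) - 6*w^2 - 36*w + 162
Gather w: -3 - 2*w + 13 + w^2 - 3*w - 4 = w^2 - 5*w + 6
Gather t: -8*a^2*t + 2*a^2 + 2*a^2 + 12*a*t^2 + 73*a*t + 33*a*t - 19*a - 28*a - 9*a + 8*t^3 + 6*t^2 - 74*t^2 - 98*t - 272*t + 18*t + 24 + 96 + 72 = 4*a^2 - 56*a + 8*t^3 + t^2*(12*a - 68) + t*(-8*a^2 + 106*a - 352) + 192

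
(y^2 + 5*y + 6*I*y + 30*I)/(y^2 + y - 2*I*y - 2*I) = (y^2 + y*(5 + 6*I) + 30*I)/(y^2 + y*(1 - 2*I) - 2*I)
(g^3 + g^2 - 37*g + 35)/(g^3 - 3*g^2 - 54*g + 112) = (g^2 - 6*g + 5)/(g^2 - 10*g + 16)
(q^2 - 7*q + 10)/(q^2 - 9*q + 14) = (q - 5)/(q - 7)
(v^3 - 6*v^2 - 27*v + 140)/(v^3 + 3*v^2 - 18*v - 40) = (v - 7)/(v + 2)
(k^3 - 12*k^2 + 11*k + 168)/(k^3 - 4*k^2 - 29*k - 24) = (k - 7)/(k + 1)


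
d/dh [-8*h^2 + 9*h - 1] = 9 - 16*h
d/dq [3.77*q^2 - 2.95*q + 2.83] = 7.54*q - 2.95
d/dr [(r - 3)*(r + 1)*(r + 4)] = 3*r^2 + 4*r - 11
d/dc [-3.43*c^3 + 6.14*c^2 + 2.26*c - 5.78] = -10.29*c^2 + 12.28*c + 2.26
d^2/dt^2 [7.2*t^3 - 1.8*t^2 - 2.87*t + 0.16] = 43.2*t - 3.6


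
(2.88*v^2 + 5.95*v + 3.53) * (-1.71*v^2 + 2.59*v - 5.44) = -4.9248*v^4 - 2.7153*v^3 - 6.293*v^2 - 23.2253*v - 19.2032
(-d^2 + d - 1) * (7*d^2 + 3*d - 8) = -7*d^4 + 4*d^3 + 4*d^2 - 11*d + 8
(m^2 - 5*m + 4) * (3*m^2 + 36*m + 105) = 3*m^4 + 21*m^3 - 63*m^2 - 381*m + 420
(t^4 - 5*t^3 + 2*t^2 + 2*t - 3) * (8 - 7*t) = -7*t^5 + 43*t^4 - 54*t^3 + 2*t^2 + 37*t - 24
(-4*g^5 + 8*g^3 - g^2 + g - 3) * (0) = 0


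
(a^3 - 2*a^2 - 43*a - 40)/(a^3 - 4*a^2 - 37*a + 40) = (a + 1)/(a - 1)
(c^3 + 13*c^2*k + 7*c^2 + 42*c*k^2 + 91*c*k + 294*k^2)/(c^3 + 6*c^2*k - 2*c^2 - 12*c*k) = (c^2 + 7*c*k + 7*c + 49*k)/(c*(c - 2))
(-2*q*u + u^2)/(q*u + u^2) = (-2*q + u)/(q + u)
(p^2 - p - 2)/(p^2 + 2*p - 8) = (p + 1)/(p + 4)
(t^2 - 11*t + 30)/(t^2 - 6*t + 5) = (t - 6)/(t - 1)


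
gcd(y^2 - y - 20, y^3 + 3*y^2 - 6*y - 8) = y + 4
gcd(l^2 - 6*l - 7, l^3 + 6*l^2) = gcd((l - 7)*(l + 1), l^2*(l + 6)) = 1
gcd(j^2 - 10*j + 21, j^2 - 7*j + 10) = 1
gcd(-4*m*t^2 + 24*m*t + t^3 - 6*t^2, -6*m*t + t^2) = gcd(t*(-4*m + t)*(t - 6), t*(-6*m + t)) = t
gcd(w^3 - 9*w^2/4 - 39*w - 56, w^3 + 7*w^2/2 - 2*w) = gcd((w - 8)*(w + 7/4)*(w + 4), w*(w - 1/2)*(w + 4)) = w + 4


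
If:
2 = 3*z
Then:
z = 2/3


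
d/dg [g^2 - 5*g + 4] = 2*g - 5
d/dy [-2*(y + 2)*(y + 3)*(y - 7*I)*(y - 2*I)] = -8*y^3 + y^2*(-30 + 54*I) + y*(32 + 180*I) + 140 + 108*I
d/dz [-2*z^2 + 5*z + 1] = 5 - 4*z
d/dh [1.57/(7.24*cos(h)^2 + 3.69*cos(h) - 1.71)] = (22.7336*cos(h) + 5.7933)*sin(h)/(7.24*cos(h)^2 + 3.69*cos(h) - 1.71)^2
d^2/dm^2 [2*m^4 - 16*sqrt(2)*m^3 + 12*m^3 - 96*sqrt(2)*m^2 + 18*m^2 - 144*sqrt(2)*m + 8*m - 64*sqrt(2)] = 24*m^2 - 96*sqrt(2)*m + 72*m - 192*sqrt(2) + 36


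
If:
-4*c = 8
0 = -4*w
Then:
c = -2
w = 0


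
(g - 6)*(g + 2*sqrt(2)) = g^2 - 6*g + 2*sqrt(2)*g - 12*sqrt(2)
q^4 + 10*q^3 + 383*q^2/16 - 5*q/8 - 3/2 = (q - 1/4)*(q + 1/4)*(q + 4)*(q + 6)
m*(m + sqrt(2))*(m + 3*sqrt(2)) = m^3 + 4*sqrt(2)*m^2 + 6*m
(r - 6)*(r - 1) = r^2 - 7*r + 6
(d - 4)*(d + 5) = d^2 + d - 20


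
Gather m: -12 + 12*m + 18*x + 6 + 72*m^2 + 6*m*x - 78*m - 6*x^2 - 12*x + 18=72*m^2 + m*(6*x - 66) - 6*x^2 + 6*x + 12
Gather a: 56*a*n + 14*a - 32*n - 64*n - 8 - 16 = a*(56*n + 14) - 96*n - 24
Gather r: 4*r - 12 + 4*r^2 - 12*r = 4*r^2 - 8*r - 12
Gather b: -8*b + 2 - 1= 1 - 8*b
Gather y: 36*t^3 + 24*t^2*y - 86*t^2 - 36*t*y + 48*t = 36*t^3 - 86*t^2 + 48*t + y*(24*t^2 - 36*t)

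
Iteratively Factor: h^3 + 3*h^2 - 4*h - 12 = (h + 3)*(h^2 - 4) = (h + 2)*(h + 3)*(h - 2)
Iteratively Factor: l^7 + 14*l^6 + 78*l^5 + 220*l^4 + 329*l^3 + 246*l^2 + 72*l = (l + 4)*(l^6 + 10*l^5 + 38*l^4 + 68*l^3 + 57*l^2 + 18*l) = l*(l + 4)*(l^5 + 10*l^4 + 38*l^3 + 68*l^2 + 57*l + 18) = l*(l + 2)*(l + 4)*(l^4 + 8*l^3 + 22*l^2 + 24*l + 9) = l*(l + 1)*(l + 2)*(l + 4)*(l^3 + 7*l^2 + 15*l + 9) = l*(l + 1)*(l + 2)*(l + 3)*(l + 4)*(l^2 + 4*l + 3) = l*(l + 1)^2*(l + 2)*(l + 3)*(l + 4)*(l + 3)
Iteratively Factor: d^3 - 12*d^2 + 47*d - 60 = (d - 5)*(d^2 - 7*d + 12) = (d - 5)*(d - 3)*(d - 4)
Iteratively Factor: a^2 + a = (a)*(a + 1)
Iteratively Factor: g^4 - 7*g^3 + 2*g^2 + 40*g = (g - 5)*(g^3 - 2*g^2 - 8*g) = (g - 5)*(g - 4)*(g^2 + 2*g) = g*(g - 5)*(g - 4)*(g + 2)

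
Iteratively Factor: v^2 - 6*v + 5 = (v - 5)*(v - 1)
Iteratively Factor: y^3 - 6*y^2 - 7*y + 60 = (y - 4)*(y^2 - 2*y - 15) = (y - 5)*(y - 4)*(y + 3)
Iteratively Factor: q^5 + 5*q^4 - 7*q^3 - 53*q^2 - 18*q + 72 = (q + 4)*(q^4 + q^3 - 11*q^2 - 9*q + 18) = (q + 2)*(q + 4)*(q^3 - q^2 - 9*q + 9) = (q - 3)*(q + 2)*(q + 4)*(q^2 + 2*q - 3) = (q - 3)*(q - 1)*(q + 2)*(q + 4)*(q + 3)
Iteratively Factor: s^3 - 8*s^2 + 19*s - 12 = (s - 4)*(s^2 - 4*s + 3) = (s - 4)*(s - 3)*(s - 1)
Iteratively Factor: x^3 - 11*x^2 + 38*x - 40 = (x - 2)*(x^2 - 9*x + 20) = (x - 5)*(x - 2)*(x - 4)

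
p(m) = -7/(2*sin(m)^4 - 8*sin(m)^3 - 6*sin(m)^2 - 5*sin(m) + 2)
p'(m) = -7*(-8*sin(m)^3*cos(m) + 24*sin(m)^2*cos(m) + 12*sin(m)*cos(m) + 5*cos(m))/(2*sin(m)^4 - 8*sin(m)^3 - 6*sin(m)^2 - 5*sin(m) + 2)^2 = 7*(8*sin(m)^3 - 24*sin(m)^2 - 12*sin(m) - 5)*cos(m)/(-2*sin(m)^4 + 8*sin(m)^3 + 6*sin(m)^2 + 5*sin(m) - 2)^2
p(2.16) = 0.70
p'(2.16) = 1.06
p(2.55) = 1.82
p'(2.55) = 6.97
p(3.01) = -5.72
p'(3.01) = 32.33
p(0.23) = -15.25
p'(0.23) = -287.69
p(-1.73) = -0.65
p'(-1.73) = 0.24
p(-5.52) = 1.08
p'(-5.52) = -2.64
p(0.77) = 1.06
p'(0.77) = -2.56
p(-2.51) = -1.47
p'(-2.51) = 1.99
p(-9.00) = -1.91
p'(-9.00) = 2.23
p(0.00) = -3.50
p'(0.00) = -8.75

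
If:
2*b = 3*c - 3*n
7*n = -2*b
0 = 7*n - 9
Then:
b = -9/2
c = -12/7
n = 9/7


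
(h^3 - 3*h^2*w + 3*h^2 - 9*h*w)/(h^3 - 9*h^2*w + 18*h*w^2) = (-h - 3)/(-h + 6*w)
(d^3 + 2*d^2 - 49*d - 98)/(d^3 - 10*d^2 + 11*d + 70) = (d + 7)/(d - 5)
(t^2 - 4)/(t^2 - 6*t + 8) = (t + 2)/(t - 4)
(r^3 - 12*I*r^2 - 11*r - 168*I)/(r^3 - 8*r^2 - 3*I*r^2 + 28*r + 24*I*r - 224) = (r^2 - 5*I*r + 24)/(r^2 + 4*r*(-2 + I) - 32*I)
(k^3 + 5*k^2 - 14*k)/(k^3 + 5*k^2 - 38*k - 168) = k*(k - 2)/(k^2 - 2*k - 24)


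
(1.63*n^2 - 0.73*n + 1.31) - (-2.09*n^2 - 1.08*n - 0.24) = 3.72*n^2 + 0.35*n + 1.55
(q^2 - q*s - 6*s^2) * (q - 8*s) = q^3 - 9*q^2*s + 2*q*s^2 + 48*s^3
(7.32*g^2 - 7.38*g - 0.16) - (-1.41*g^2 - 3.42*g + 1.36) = 8.73*g^2 - 3.96*g - 1.52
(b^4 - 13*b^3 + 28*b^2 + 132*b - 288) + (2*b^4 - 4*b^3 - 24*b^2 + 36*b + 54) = 3*b^4 - 17*b^3 + 4*b^2 + 168*b - 234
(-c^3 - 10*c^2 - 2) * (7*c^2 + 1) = -7*c^5 - 70*c^4 - c^3 - 24*c^2 - 2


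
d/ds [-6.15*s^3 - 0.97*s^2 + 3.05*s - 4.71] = -18.45*s^2 - 1.94*s + 3.05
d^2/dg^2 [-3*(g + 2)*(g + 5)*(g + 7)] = -18*g - 84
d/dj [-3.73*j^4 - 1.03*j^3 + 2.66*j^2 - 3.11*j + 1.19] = -14.92*j^3 - 3.09*j^2 + 5.32*j - 3.11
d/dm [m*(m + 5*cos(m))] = -5*m*sin(m) + 2*m + 5*cos(m)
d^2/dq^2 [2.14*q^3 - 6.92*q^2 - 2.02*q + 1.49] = 12.84*q - 13.84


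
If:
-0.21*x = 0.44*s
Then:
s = -0.477272727272727*x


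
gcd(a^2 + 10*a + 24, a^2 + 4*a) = a + 4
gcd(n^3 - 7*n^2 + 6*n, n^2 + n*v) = n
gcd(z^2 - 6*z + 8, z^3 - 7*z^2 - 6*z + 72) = z - 4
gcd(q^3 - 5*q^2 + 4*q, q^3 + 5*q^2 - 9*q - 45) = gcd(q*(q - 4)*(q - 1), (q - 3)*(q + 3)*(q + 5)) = 1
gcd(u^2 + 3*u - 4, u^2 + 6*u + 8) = u + 4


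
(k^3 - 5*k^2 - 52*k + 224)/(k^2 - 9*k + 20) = (k^2 - k - 56)/(k - 5)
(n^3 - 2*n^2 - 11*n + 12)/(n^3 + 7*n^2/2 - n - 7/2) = 2*(n^2 - n - 12)/(2*n^2 + 9*n + 7)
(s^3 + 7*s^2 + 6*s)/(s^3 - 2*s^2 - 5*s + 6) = s*(s^2 + 7*s + 6)/(s^3 - 2*s^2 - 5*s + 6)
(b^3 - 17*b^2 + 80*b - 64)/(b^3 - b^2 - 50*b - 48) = (b^2 - 9*b + 8)/(b^2 + 7*b + 6)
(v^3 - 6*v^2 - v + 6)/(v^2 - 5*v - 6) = v - 1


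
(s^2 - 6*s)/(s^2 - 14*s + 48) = s/(s - 8)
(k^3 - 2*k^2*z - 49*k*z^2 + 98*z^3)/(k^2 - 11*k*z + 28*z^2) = (-k^2 - 5*k*z + 14*z^2)/(-k + 4*z)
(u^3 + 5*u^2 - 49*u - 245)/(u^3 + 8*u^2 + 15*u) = (u^2 - 49)/(u*(u + 3))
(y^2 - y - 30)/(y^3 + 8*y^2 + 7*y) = (y^2 - y - 30)/(y*(y^2 + 8*y + 7))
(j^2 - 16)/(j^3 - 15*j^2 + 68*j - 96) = (j + 4)/(j^2 - 11*j + 24)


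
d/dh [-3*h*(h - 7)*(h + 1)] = -9*h^2 + 36*h + 21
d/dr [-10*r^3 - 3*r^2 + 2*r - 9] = -30*r^2 - 6*r + 2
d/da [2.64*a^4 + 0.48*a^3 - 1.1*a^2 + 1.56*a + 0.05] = 10.56*a^3 + 1.44*a^2 - 2.2*a + 1.56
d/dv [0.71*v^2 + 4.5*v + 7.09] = 1.42*v + 4.5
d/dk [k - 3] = 1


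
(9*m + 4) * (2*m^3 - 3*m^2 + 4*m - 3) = 18*m^4 - 19*m^3 + 24*m^2 - 11*m - 12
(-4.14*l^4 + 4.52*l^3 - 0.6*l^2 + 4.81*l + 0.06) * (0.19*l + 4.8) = -0.7866*l^5 - 19.0132*l^4 + 21.582*l^3 - 1.9661*l^2 + 23.0994*l + 0.288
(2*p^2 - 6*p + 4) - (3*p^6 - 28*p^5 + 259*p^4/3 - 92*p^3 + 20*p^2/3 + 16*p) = -3*p^6 + 28*p^5 - 259*p^4/3 + 92*p^3 - 14*p^2/3 - 22*p + 4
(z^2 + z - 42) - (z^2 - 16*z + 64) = 17*z - 106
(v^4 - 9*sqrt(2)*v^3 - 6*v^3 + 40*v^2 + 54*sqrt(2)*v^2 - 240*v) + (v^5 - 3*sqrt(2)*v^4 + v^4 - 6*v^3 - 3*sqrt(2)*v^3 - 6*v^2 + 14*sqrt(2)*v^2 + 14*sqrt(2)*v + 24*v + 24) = v^5 - 3*sqrt(2)*v^4 + 2*v^4 - 12*sqrt(2)*v^3 - 12*v^3 + 34*v^2 + 68*sqrt(2)*v^2 - 216*v + 14*sqrt(2)*v + 24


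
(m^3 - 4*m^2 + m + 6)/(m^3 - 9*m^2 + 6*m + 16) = (m - 3)/(m - 8)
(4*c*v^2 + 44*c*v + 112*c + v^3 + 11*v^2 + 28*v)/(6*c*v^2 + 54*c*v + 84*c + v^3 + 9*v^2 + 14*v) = (4*c*v + 16*c + v^2 + 4*v)/(6*c*v + 12*c + v^2 + 2*v)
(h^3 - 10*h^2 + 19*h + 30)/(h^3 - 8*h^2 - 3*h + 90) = (h + 1)/(h + 3)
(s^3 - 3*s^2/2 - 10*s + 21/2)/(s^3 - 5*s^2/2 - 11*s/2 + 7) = (s + 3)/(s + 2)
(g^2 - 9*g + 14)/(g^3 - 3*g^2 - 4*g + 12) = (g - 7)/(g^2 - g - 6)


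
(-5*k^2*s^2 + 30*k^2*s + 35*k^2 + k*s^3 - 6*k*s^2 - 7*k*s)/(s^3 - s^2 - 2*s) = k*(-5*k*s + 35*k + s^2 - 7*s)/(s*(s - 2))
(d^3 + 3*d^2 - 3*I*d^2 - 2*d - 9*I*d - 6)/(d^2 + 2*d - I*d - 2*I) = (d^2 + d*(3 - 2*I) - 6*I)/(d + 2)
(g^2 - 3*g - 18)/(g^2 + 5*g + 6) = (g - 6)/(g + 2)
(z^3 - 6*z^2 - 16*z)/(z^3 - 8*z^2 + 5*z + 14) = z*(z^2 - 6*z - 16)/(z^3 - 8*z^2 + 5*z + 14)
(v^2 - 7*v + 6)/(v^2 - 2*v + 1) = (v - 6)/(v - 1)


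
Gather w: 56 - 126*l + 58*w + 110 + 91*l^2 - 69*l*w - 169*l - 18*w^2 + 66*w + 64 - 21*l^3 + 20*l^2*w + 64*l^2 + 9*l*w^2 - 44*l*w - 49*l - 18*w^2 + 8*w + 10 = -21*l^3 + 155*l^2 - 344*l + w^2*(9*l - 36) + w*(20*l^2 - 113*l + 132) + 240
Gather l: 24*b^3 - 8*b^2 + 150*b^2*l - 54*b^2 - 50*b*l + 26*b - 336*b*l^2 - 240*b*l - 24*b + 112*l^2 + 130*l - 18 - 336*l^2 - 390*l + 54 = 24*b^3 - 62*b^2 + 2*b + l^2*(-336*b - 224) + l*(150*b^2 - 290*b - 260) + 36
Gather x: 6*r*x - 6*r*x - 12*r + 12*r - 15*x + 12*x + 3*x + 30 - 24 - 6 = 0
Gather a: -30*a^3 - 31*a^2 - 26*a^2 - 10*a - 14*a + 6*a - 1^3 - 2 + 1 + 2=-30*a^3 - 57*a^2 - 18*a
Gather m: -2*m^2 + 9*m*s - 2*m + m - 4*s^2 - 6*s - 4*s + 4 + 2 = -2*m^2 + m*(9*s - 1) - 4*s^2 - 10*s + 6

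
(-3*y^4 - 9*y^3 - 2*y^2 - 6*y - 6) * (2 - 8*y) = 24*y^5 + 66*y^4 - 2*y^3 + 44*y^2 + 36*y - 12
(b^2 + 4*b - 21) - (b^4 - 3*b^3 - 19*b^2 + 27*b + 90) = -b^4 + 3*b^3 + 20*b^2 - 23*b - 111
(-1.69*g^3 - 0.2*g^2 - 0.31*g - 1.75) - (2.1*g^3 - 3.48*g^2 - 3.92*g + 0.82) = -3.79*g^3 + 3.28*g^2 + 3.61*g - 2.57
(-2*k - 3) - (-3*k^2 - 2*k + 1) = 3*k^2 - 4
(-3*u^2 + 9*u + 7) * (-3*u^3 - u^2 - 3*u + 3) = 9*u^5 - 24*u^4 - 21*u^3 - 43*u^2 + 6*u + 21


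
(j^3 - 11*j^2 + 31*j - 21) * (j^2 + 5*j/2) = j^5 - 17*j^4/2 + 7*j^3/2 + 113*j^2/2 - 105*j/2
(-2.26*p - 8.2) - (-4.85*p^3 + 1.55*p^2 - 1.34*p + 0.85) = 4.85*p^3 - 1.55*p^2 - 0.92*p - 9.05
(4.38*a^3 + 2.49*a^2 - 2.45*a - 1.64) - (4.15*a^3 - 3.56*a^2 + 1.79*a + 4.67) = 0.23*a^3 + 6.05*a^2 - 4.24*a - 6.31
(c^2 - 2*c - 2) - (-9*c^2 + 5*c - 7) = 10*c^2 - 7*c + 5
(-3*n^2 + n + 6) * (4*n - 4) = -12*n^3 + 16*n^2 + 20*n - 24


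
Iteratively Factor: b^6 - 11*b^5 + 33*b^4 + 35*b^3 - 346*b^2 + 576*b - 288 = (b - 3)*(b^5 - 8*b^4 + 9*b^3 + 62*b^2 - 160*b + 96) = (b - 4)*(b - 3)*(b^4 - 4*b^3 - 7*b^2 + 34*b - 24) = (b - 4)*(b - 3)*(b - 1)*(b^3 - 3*b^2 - 10*b + 24) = (b - 4)*(b - 3)*(b - 2)*(b - 1)*(b^2 - b - 12) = (b - 4)*(b - 3)*(b - 2)*(b - 1)*(b + 3)*(b - 4)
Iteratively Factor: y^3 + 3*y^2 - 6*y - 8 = (y + 1)*(y^2 + 2*y - 8) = (y - 2)*(y + 1)*(y + 4)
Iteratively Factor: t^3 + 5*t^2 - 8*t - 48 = (t - 3)*(t^2 + 8*t + 16) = (t - 3)*(t + 4)*(t + 4)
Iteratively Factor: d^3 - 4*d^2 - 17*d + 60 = (d - 5)*(d^2 + d - 12) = (d - 5)*(d + 4)*(d - 3)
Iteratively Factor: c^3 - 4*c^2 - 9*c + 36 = (c - 4)*(c^2 - 9) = (c - 4)*(c - 3)*(c + 3)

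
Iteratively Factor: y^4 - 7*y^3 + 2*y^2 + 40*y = (y + 2)*(y^3 - 9*y^2 + 20*y) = (y - 4)*(y + 2)*(y^2 - 5*y) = y*(y - 4)*(y + 2)*(y - 5)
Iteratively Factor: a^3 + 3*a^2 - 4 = (a - 1)*(a^2 + 4*a + 4) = (a - 1)*(a + 2)*(a + 2)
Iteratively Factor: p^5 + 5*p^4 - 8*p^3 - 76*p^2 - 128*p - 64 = (p + 2)*(p^4 + 3*p^3 - 14*p^2 - 48*p - 32) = (p + 2)*(p + 4)*(p^3 - p^2 - 10*p - 8) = (p + 1)*(p + 2)*(p + 4)*(p^2 - 2*p - 8) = (p - 4)*(p + 1)*(p + 2)*(p + 4)*(p + 2)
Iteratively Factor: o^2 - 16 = (o - 4)*(o + 4)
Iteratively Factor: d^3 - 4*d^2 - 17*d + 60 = (d - 5)*(d^2 + d - 12) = (d - 5)*(d + 4)*(d - 3)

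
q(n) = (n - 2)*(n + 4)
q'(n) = 2*n + 2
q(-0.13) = -8.24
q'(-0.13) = 1.74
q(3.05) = 7.40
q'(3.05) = 8.10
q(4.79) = 24.52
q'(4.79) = 11.58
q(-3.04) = -4.84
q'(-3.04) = -4.08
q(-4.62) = 4.10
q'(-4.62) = -7.24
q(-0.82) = -8.97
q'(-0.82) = 0.36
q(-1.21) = -8.96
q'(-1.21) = -0.42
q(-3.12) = -4.51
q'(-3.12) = -4.24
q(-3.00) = -5.00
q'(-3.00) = -4.00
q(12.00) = 160.00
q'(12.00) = 26.00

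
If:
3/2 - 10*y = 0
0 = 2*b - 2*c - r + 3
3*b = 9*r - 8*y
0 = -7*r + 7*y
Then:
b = 1/20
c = 59/40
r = 3/20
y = 3/20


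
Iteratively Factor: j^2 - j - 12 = (j + 3)*(j - 4)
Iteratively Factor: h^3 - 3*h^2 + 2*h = (h - 1)*(h^2 - 2*h) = (h - 2)*(h - 1)*(h)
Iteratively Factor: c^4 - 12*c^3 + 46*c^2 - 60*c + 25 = (c - 5)*(c^3 - 7*c^2 + 11*c - 5) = (c - 5)^2*(c^2 - 2*c + 1) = (c - 5)^2*(c - 1)*(c - 1)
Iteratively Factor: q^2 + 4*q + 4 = (q + 2)*(q + 2)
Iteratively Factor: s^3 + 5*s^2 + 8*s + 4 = (s + 1)*(s^2 + 4*s + 4) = (s + 1)*(s + 2)*(s + 2)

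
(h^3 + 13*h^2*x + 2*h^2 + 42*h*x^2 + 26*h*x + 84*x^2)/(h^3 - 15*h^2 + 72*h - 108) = (h^3 + 13*h^2*x + 2*h^2 + 42*h*x^2 + 26*h*x + 84*x^2)/(h^3 - 15*h^2 + 72*h - 108)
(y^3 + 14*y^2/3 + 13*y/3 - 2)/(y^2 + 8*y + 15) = (3*y^2 + 5*y - 2)/(3*(y + 5))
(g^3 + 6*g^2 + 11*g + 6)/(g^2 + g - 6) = (g^2 + 3*g + 2)/(g - 2)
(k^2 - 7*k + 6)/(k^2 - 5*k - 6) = (k - 1)/(k + 1)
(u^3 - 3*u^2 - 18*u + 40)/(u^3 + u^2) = (u^3 - 3*u^2 - 18*u + 40)/(u^2*(u + 1))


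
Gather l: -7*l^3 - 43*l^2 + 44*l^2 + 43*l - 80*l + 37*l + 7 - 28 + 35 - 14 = -7*l^3 + l^2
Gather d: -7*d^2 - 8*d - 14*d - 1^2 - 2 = -7*d^2 - 22*d - 3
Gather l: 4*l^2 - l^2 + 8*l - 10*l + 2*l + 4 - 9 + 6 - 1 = 3*l^2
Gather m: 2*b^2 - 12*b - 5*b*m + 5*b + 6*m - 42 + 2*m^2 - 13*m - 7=2*b^2 - 7*b + 2*m^2 + m*(-5*b - 7) - 49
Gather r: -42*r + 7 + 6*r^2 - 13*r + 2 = 6*r^2 - 55*r + 9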